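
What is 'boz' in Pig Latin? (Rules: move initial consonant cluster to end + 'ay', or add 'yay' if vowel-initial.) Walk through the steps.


'boz': move consonant cluster 'b' to end and add 'ay': 'ozbay'.

ozbay


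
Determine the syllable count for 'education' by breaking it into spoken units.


Break 'education' into syllables: ed-u-ca-tion -> ed | u | ca | tion = 4 syllables

4 syllables


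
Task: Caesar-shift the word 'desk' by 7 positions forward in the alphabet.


Shift each letter by 7: d -> k, e -> l, s -> z, k -> r. Result: 'klzr'.

klzr


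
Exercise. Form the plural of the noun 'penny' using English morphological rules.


Apply rule: Change -y to -ies (consonant + y). 'penny' becomes 'pennies'.

pennies


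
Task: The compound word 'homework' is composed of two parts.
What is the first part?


Split 'homework' into 'home' + 'work'. The first part is 'home'.

home


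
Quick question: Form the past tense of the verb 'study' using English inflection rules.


Apply rule: Change -y to -ied. 'study' becomes 'studied'.

studied


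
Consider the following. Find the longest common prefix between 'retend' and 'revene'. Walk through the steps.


Compare from the start: 2 characters match: 're'. Mismatch at position 3: 't' vs 'v'.

re


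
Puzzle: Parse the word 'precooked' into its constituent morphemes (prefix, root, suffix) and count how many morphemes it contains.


Step 1: Identify prefix: 'pre' (meaning: before)
Step 2: Identify root: 'cook'
Step 3: Identify suffix(es): 'ed'
Decomposition: pre- (prefix: before) + cook (root) + -ed (suffix: past)
Total morphemes: 3

3 morphemes (pre- (prefix: before) + cook (root) + -ed (suffix: past))


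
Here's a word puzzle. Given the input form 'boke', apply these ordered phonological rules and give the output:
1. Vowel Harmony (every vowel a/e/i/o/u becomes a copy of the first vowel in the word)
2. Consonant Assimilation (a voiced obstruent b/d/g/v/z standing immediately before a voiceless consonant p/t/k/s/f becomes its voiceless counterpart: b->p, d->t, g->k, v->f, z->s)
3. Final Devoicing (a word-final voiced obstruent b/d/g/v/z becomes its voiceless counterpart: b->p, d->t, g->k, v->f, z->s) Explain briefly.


Starting form: 'boke'
Rule 1: Vowel Harmony: all vowels become 'o' (matching first vowel). 'boke' -> 'boko'
Rule 2: Consonant Assimilation: no voiced obstruent (b/d/g/v/z) stands immediately before a voiceless consonant (p/t/k/s/f). No change.
Rule 3: Final Devoicing: the word ends in the vowel 'o', not a consonant. No change.
Final form: 'boko'

boko


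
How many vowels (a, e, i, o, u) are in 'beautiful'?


Vowels in 'beautiful': e, a, u, i, u = 5 vowels.

5


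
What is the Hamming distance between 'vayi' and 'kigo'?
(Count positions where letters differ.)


Alignment:
Position 1: 'v' vs 'k' = DIFFER
Position 2: 'a' vs 'i' = DIFFER
Position 3: 'y' vs 'g' = DIFFER
Position 4: 'i' vs 'o' = DIFFER
Total differences: 4

4


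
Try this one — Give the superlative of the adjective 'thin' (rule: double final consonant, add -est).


Apply superlative formation (double final consonant, add -est): 'thin' -> 'thinnest'.

thinnest


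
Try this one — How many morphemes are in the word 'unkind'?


Decomposition: un- (prefix) + kind (root) = 2 morpheme(s)

2 morphemes


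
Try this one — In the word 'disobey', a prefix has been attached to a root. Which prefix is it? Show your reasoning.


The word 'disobey' = 'dis' (prefix) + 'obey' (root). The prefix is 'dis'.

dis


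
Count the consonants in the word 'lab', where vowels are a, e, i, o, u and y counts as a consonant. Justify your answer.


Consonants in 'lab': l, b = 2 consonants.

2


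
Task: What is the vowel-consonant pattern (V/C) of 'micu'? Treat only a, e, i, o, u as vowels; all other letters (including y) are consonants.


Letter mapping: m = C, i = V, c = C, u = V.

CVCV


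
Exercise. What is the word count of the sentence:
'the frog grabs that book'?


Split into words: the | frog | grabs | that | book = 5 words.

5


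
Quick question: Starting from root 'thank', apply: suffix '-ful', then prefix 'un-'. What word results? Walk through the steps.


Step 1: Add suffix '-ful' to 'thank' = 'thankful'
Step 2: Add prefix 'un-' to 'thankful' = 'unthankful'

unthankful


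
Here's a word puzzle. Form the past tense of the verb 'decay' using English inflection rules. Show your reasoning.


Apply rule: Add -ed. 'decay' becomes 'decayed'.

decayed


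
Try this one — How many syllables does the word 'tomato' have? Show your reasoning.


Break 'tomato' into syllables: to-ma-to -> to | ma | to = 3 syllables

3 syllables


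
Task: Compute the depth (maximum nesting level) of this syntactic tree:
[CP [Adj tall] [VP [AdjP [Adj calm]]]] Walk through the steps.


Count bracket nesting levels:
'[' at pos 0: depth = 1
'[' at pos 4: depth = 2
'[' at pos 15: depth = 2
'[' at pos 19: depth = 3
'[' at pos 25: depth = 4
Maximum depth reached: 4

4


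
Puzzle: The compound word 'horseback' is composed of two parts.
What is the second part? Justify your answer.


Split 'horseback' into 'horse' + 'back'. The second part is 'back'.

back


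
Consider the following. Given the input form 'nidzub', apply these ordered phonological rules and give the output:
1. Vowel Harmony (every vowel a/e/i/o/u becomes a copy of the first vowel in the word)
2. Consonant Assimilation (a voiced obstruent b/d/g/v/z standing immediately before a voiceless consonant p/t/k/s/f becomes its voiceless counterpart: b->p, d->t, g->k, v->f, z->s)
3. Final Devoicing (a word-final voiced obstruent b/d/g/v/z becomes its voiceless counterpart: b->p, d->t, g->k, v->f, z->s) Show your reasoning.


Starting form: 'nidzub'
Rule 1: Vowel Harmony: all vowels become 'i' (matching first vowel). 'nidzub' -> 'nidzib'
Rule 2: Consonant Assimilation: no voiced obstruent (b/d/g/v/z) stands immediately before a voiceless consonant (p/t/k/s/f). No change.
Rule 3: Final Devoicing: word-final voiced obstruent 'b' becomes voiceless 'p'. 'nidzib' -> 'nidzip'
Final form: 'nidzip'

nidzip


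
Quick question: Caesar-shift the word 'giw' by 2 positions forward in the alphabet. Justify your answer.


Shift each letter by 2: g -> i, i -> k, w -> y. Result: 'iky'.

iky


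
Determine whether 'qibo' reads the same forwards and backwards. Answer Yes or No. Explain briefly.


Forward: 'qibo'
Reversed: 'obiq'
They differ.

No


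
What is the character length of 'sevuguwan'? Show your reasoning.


Spell out 'sevuguwan' and number each letter: s(1), e(2), v(3), u(4), g(5), u(6), w(7), a(8), n(9). Total: 9 letters.

9


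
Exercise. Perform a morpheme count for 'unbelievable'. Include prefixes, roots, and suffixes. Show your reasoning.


Decomposition: un- (prefix) + believe (root) + -able (suffix) = 3 morpheme(s)

3 morphemes


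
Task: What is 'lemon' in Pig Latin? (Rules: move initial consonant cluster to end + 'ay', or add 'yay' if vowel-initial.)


'lemon': move consonant cluster 'l' to end and add 'ay': 'emonlay'.

emonlay


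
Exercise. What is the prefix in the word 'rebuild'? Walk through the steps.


The word 'rebuild' = 're' (prefix) + 'build' (root). The prefix is 're'.

re


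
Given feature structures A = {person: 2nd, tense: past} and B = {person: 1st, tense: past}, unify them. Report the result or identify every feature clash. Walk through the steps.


Compare features:
person: A=2nd vs B=1st -> CLASH
tense: A=past vs B=past -> unified: past
Clash detected on feature 'person' (2nd vs 1st); unification fails.

CLASH on 'person' (2nd vs 1st)


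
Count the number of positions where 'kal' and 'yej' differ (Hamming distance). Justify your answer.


Alignment:
Position 1: 'k' vs 'y' = DIFFER
Position 2: 'a' vs 'e' = DIFFER
Position 3: 'l' vs 'j' = DIFFER
Total differences: 3

3


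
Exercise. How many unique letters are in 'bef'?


Unique letters in 'bef': {b, e, f} = 3 distinct letters.

3


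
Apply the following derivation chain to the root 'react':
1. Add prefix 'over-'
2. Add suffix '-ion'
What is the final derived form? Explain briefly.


Step 1: Add prefix 'over-' to 'react' = 'overreact'
Step 2: Add suffix '-ion' to 'overreact' = 'overreaction'

overreaction


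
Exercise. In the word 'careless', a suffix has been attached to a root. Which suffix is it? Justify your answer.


The word 'careless' = 'care' (root) + '-less' (suffix). The suffix is '-less'.

less


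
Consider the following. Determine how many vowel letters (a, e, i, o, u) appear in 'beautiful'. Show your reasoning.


Vowels in 'beautiful': e, a, u, i, u = 5 vowels.

5


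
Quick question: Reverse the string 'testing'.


Reverse 'testing' character by character: 'gnitset'.

gnitset


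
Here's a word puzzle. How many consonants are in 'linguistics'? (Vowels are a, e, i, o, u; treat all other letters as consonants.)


Consonants in 'linguistics': l, n, g, s, t, c, s = 7 consonants.

7


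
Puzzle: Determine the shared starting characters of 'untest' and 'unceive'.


Compare from the start: 2 characters match: 'un'. Mismatch at position 3: 't' vs 'c'.

un


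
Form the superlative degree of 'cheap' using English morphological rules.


Apply superlative formation (add -est): 'cheap' -> 'cheapest'.

cheapest


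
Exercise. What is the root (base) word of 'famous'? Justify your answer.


Remove suffix '-ous' from 'famous' to get root 'fame'.

fame


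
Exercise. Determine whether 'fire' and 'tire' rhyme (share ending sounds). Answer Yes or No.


Rime (stressed vowel + following sounds) of 'fire': -ire = /aɪər/
Rime of 'tire': -ire = /aɪər/
/aɪər/ and /aɪər/ are the same ending sound, so the words rhyme.

Yes


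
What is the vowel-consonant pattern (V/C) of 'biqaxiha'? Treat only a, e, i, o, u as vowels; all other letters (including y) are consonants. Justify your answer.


Letter mapping: b = C, i = V, q = C, a = V, x = C, i = V, h = C, a = V.

CVCVCVCV


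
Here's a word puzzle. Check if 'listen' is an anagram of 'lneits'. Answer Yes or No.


Sorted letters of 'listen': 'eilnst'
Sorted letters of 'lneits': 'eilnst'
They match.

Yes


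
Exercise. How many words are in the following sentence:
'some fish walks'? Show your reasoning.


Split into words: some | fish | walks = 3 words.

3


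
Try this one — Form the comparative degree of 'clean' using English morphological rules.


Apply comparative formation (add -er): 'clean' -> 'cleaner'.

cleaner


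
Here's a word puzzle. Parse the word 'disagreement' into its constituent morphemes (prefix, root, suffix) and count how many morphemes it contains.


Step 1: Identify prefix: 'dis' (meaning: not/apart)
Step 2: Identify root: 'agree'
Step 3: Identify suffix(es): 'ment'
Decomposition: dis- (prefix: not/apart) + agree (root) + -ment (suffix: action/result)
Total morphemes: 3

3 morphemes (dis- (prefix: not/apart) + agree (root) + -ment (suffix: action/result))


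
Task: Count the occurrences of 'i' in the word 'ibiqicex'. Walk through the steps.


Letter 'i' in 'ibiqicex': found at position(s) 1, 3, 5 = 3 occurrence(s).

3


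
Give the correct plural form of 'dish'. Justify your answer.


Apply rule: Add -es (sibilant/fricative ending). 'dish' becomes 'dishes'.

dishes


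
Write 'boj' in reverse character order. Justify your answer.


Reverse 'boj' character by character: 'job'.

job


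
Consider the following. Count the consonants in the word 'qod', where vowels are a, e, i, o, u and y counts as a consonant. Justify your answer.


Consonants in 'qod': q, d = 2 consonants.

2


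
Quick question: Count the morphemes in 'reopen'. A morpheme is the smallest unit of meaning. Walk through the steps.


Decomposition: re- (prefix) + open (root) = 2 morpheme(s)

2 morphemes


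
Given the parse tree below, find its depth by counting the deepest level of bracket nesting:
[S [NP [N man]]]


Count bracket nesting levels:
'[' at pos 0: depth = 1
'[' at pos 3: depth = 2
'[' at pos 7: depth = 3
Maximum depth reached: 3

3


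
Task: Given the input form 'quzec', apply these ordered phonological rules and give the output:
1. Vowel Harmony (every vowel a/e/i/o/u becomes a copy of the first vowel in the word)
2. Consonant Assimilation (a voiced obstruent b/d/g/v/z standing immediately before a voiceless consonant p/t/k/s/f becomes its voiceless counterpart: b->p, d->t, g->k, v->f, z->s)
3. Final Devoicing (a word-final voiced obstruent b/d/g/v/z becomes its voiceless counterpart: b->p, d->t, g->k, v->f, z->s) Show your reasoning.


Starting form: 'quzec'
Rule 1: Vowel Harmony: all vowels become 'u' (matching first vowel). 'quzec' -> 'quzuc'
Rule 2: Consonant Assimilation: no voiced obstruent (b/d/g/v/z) stands immediately before a voiceless consonant (p/t/k/s/f). No change.
Rule 3: Final Devoicing: final consonant 'c' is not one of the voiced obstruents b/d/g/v/z. No change.
Final form: 'quzuc'

quzuc


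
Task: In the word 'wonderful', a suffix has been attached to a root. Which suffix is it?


The word 'wonderful' = 'wonder' (root) + '-ful' (suffix). The suffix is '-ful'.

ful


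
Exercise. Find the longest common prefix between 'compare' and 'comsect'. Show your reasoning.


Compare from the start: 3 characters match: 'com'. Mismatch at position 4: 'p' vs 's'.

com


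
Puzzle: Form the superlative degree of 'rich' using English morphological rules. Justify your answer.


Apply superlative formation (add -est): 'rich' -> 'richest'.

richest


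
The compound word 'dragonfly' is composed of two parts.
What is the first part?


Split 'dragonfly' into 'dragon' + 'fly'. The first part is 'dragon'.

dragon


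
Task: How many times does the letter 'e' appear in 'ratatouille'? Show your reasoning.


Letter 'e' in 'ratatouille': found at position(s) 11 = 1 occurrence(s).

1


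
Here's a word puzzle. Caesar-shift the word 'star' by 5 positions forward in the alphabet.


Shift each letter by 5: s -> x, t -> y, a -> f, r -> w. Result: 'xyfw'.

xyfw


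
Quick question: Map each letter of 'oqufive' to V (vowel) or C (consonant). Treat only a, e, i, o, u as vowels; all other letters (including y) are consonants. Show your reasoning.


Letter mapping: o = V, q = C, u = V, f = C, i = V, v = C, e = V.

VCVCVCV


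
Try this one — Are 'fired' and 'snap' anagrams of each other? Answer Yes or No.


Sorted letters of 'fired': 'defir'
Sorted letters of 'snap': 'anps'
They do not match.

No


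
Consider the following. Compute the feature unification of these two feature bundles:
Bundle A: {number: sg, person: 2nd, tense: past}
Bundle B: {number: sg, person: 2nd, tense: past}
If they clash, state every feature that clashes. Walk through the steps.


Compare features:
number: A=sg vs B=sg -> unified: sg
person: A=2nd vs B=2nd -> unified: 2nd
tense: A=past vs B=past -> unified: past
No clashes found.

Unified: {number: sg, person: 2nd, tense: past}


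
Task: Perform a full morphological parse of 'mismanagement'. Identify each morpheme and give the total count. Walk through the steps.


Step 1: Identify prefix: 'mis' (meaning: wrongly)
Step 2: Identify root: 'manage'
Step 3: Identify suffix(es): 'ment'
Decomposition: mis- (prefix: wrongly) + manage (root) + -ment (suffix: action/result)
Total morphemes: 3

3 morphemes (mis- (prefix: wrongly) + manage (root) + -ment (suffix: action/result))


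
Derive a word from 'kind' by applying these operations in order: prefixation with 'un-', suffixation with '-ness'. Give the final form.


Step 1: Add prefix 'un-' to 'kind' = 'unkind'
Step 2: Add suffix '-ness' to 'unkind' = 'unkindness'

unkindness


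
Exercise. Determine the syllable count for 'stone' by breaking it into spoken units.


Break 'stone' into syllables: stone -> stone = 1 syllable

1 syllable


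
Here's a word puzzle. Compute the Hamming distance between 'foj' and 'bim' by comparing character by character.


Alignment:
Position 1: 'f' vs 'b' = DIFFER
Position 2: 'o' vs 'i' = DIFFER
Position 3: 'j' vs 'm' = DIFFER
Total differences: 3

3


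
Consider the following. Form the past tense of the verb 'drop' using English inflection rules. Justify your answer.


Apply rule: Double final consonant and add -ed. 'drop' becomes 'dropped'.

dropped


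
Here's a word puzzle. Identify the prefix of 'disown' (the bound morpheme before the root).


The word 'disown' = 'dis' (prefix) + 'own' (root). The prefix is 'dis'.

dis


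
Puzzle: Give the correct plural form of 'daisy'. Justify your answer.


Apply rule: Change -y to -ies (consonant + y). 'daisy' becomes 'daisies'.

daisies


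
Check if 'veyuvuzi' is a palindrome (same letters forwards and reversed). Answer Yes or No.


Forward: 'veyuvuzi'
Reversed: 'izuvuyev'
They differ.

No


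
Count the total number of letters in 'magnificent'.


Spell out 'magnificent' and number each letter: m(1), a(2), g(3), n(4), i(5), f(6), i(7), c(8), e(9), n(10), t(11). Total: 11 letters.

11


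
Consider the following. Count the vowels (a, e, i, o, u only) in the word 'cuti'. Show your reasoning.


Vowels in 'cuti': u, i = 2 vowels.

2


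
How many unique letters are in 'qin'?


Unique letters in 'qin': {i, n, q} = 3 distinct letters.

3


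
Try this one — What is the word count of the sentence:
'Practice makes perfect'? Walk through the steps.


Split into words: Practice | makes | perfect = 3 words.

3


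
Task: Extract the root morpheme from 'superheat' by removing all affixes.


Remove prefix 'super' from 'superheat' to get root 'heat'.

heat


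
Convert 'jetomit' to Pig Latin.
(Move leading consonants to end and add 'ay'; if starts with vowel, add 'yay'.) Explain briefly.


'jetomit': move consonant cluster 'j' to end and add 'ay': 'etomitjay'.

etomitjay


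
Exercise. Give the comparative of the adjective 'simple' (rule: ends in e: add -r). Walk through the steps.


Apply comparative formation (ends in e: add -r): 'simple' -> 'simpler'.

simpler


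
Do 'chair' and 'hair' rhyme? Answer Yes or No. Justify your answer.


Rime (stressed vowel + following sounds) of 'chair': -air = /ɛər/
Rime of 'hair': -air = /ɛər/
/ɛər/ and /ɛər/ are the same ending sound, so the words rhyme.

Yes


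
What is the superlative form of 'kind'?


Apply superlative formation (add -est): 'kind' -> 'kindest'.

kindest


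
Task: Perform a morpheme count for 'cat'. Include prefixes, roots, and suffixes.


Decomposition: cat (free morpheme) = 1 morpheme(s)

1 morphemes


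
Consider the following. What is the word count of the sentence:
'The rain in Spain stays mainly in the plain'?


Split into words: The | rain | in | Spain | stays | mainly | in | the | plain = 9 words.

9


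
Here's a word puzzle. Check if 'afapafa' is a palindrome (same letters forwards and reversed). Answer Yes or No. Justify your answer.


Forward: 'afapafa'
Reversed: 'afapafa'
They are identical.

Yes


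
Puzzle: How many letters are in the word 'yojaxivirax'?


Spell out 'yojaxivirax' and number each letter: y(1), o(2), j(3), a(4), x(5), i(6), v(7), i(8), r(9), a(10), x(11). Total: 11 letters.

11


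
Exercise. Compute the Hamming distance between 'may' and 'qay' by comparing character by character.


Alignment:
Position 1: 'm' vs 'q' = DIFFER
Position 2: 'a' vs 'a' = match
Position 3: 'y' vs 'y' = match
Total differences: 1

1


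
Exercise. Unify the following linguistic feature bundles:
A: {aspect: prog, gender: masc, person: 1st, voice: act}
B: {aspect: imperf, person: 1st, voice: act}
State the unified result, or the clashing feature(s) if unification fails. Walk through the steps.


Compare features:
aspect: A=prog vs B=imperf -> CLASH
gender: A=masc vs B=_ -> unified: masc
person: A=1st vs B=1st -> unified: 1st
voice: A=act vs B=act -> unified: act
Clash detected on feature 'aspect' (prog vs imperf); unification fails.

CLASH on 'aspect' (prog vs imperf)


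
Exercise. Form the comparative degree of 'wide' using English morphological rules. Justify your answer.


Apply comparative formation (ends in e: add -r): 'wide' -> 'wider'.

wider


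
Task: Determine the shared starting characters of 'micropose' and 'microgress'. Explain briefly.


Compare from the start: 5 characters match: 'micro'. Mismatch at position 6: 'p' vs 'g'.

micro


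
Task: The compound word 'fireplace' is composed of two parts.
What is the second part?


Split 'fireplace' into 'fire' + 'place'. The second part is 'place'.

place


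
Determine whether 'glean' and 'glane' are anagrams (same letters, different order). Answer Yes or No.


Sorted letters of 'glean': 'aegln'
Sorted letters of 'glane': 'aegln'
They match.

Yes


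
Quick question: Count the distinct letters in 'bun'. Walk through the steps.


Unique letters in 'bun': {b, n, u} = 3 distinct letters.

3


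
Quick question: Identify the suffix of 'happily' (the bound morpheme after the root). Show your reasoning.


The word 'happily' = 'happy' (root) + '-ly' (suffix). The suffix is '-ly'.

ly


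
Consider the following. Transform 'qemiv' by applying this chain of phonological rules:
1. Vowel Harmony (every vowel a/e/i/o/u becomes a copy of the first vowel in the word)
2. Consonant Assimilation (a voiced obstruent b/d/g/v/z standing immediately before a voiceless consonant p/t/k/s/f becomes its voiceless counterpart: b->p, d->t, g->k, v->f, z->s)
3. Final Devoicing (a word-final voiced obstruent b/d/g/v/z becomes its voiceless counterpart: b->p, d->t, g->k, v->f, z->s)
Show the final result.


Starting form: 'qemiv'
Rule 1: Vowel Harmony: all vowels become 'e' (matching first vowel). 'qemiv' -> 'qemev'
Rule 2: Consonant Assimilation: no voiced obstruent (b/d/g/v/z) stands immediately before a voiceless consonant (p/t/k/s/f). No change.
Rule 3: Final Devoicing: word-final voiced obstruent 'v' becomes voiceless 'f'. 'qemev' -> 'qemef'
Final form: 'qemef'

qemef


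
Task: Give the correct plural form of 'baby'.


Apply rule: Change -y to -ies (consonant + y). 'baby' becomes 'babies'.

babies


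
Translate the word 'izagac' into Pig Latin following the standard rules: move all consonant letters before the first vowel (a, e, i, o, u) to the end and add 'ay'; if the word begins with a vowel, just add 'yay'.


'izagac' starts with a vowel, so add 'yay': 'izagacyay'.

izagacyay


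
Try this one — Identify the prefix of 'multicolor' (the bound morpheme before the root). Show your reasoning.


The word 'multicolor' = 'multi' (prefix) + 'color' (root). The prefix is 'multi'.

multi


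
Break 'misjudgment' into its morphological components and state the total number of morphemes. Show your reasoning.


Step 1: Identify prefix: 'mis' (meaning: wrongly)
Step 2: Identify root: 'judge'
Step 3: Identify suffix(es): 'ment'
Decomposition: mis- (prefix: wrongly) + judge (root) + -ment (suffix: action/result)
Total morphemes: 3

3 morphemes (mis- (prefix: wrongly) + judge (root) + -ment (suffix: action/result))


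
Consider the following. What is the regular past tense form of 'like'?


Apply rule: Add -d (word ends in -e). 'like' becomes 'liked'.

liked


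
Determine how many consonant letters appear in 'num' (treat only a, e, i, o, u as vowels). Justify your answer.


Consonants in 'num': n, m = 2 consonants.

2


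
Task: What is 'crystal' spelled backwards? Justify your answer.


Reverse 'crystal' character by character: 'latsyrc'.

latsyrc


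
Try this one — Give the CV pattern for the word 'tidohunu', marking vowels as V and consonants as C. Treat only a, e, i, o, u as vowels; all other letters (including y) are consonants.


Letter mapping: t = C, i = V, d = C, o = V, h = C, u = V, n = C, u = V.

CVCVCVCV


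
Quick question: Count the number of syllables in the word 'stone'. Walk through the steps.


Break 'stone' into syllables: stone -> stone = 1 syllable

1 syllable


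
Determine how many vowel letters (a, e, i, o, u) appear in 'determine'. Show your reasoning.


Vowels in 'determine': e, e, i, e = 4 vowels.

4


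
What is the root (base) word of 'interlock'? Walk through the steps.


Remove prefix 'inter' from 'interlock' to get root 'lock'.

lock


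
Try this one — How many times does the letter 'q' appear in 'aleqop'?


Letter 'q' in 'aleqop': found at position(s) 4 = 1 occurrence(s).

1


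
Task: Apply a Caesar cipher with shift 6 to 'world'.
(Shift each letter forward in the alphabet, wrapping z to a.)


Shift each letter by 6: w -> c, o -> u, r -> x, l -> r, d -> j. Result: 'cuxrj'.

cuxrj


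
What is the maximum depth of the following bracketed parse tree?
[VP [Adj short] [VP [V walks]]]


Count bracket nesting levels:
'[' at pos 0: depth = 1
'[' at pos 4: depth = 2
'[' at pos 16: depth = 2
'[' at pos 20: depth = 3
Maximum depth reached: 3

3


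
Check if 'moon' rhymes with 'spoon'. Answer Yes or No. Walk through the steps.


Rime (stressed vowel + following sounds) of 'moon': -oon = /uːn/
Rime of 'spoon': -oon = /uːn/
/uːn/ and /uːn/ are the same ending sound, so the words rhyme.

Yes


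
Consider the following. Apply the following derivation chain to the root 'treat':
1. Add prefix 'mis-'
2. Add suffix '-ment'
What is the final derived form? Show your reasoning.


Step 1: Add prefix 'mis-' to 'treat' = 'mistreat'
Step 2: Add suffix '-ment' to 'mistreat' = 'mistreatment'

mistreatment


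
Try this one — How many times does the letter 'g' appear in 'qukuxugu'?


Letter 'g' in 'qukuxugu': found at position(s) 7 = 1 occurrence(s).

1


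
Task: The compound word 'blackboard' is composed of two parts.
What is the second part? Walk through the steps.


Split 'blackboard' into 'black' + 'board'. The second part is 'board'.

board


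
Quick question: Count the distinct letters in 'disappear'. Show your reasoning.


Unique letters in 'disappear': {a, d, e, i, p, r, s} = 7 distinct letters.

7


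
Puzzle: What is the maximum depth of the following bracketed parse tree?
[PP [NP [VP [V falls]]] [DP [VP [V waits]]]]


Count bracket nesting levels:
'[' at pos 0: depth = 1
'[' at pos 4: depth = 2
'[' at pos 8: depth = 3
'[' at pos 12: depth = 4
'[' at pos 24: depth = 2
'[' at pos 28: depth = 3
'[' at pos 32: depth = 4
Maximum depth reached: 4

4


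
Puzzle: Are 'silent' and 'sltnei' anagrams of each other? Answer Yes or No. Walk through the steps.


Sorted letters of 'silent': 'eilnst'
Sorted letters of 'sltnei': 'eilnst'
They match.

Yes


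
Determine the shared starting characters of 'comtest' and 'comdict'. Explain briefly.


Compare from the start: 3 characters match: 'com'. Mismatch at position 4: 't' vs 'd'.

com


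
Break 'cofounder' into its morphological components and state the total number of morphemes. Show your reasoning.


Step 1: Identify prefix: 'co' (meaning: together)
Step 2: Identify root: 'found'
Step 3: Identify suffix(es): 'er'
Decomposition: co- (prefix: together) + found (root) + -er (suffix: one who)
Total morphemes: 3

3 morphemes (co- (prefix: together) + found (root) + -er (suffix: one who))


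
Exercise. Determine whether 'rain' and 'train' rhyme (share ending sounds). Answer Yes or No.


Rime (stressed vowel + following sounds) of 'rain': -ain = /eɪn/
Rime of 'train': -ain = /eɪn/
/eɪn/ and /eɪn/ are the same ending sound, so the words rhyme.

Yes


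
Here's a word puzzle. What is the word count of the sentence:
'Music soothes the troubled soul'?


Split into words: Music | soothes | the | troubled | soul = 5 words.

5


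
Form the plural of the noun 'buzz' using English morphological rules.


Apply rule: Add -es (sibilant/fricative ending). 'buzz' becomes 'buzzes'.

buzzes


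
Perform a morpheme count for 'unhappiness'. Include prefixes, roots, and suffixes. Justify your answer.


Decomposition: un- (prefix) + happy (root) + -ness (suffix) = 3 morpheme(s)

3 morphemes


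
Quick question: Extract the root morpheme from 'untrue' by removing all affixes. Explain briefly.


Remove prefix 'un' from 'untrue' to get root 'true'.

true


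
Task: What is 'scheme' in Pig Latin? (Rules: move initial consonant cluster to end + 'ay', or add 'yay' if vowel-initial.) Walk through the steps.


'scheme': move consonant cluster 'sch' to end and add 'ay': 'emeschay'.

emeschay


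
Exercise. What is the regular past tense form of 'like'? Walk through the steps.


Apply rule: Add -d (word ends in -e). 'like' becomes 'liked'.

liked


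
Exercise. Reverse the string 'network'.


Reverse 'network' character by character: 'krowten'.

krowten


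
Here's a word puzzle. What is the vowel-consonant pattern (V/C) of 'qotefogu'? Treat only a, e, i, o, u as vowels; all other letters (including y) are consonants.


Letter mapping: q = C, o = V, t = C, e = V, f = C, o = V, g = C, u = V.

CVCVCVCV


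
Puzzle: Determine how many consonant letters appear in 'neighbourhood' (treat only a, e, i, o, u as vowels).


Consonants in 'neighbourhood': n, g, h, b, r, h, d = 7 consonants.

7


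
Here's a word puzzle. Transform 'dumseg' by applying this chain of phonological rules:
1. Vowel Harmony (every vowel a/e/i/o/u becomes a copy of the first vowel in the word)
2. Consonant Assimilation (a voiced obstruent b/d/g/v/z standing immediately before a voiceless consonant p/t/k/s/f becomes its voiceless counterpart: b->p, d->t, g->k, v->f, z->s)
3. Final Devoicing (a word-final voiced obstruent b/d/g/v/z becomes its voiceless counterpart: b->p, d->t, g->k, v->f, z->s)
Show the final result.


Starting form: 'dumseg'
Rule 1: Vowel Harmony: all vowels become 'u' (matching first vowel). 'dumseg' -> 'dumsug'
Rule 2: Consonant Assimilation: no voiced obstruent (b/d/g/v/z) stands immediately before a voiceless consonant (p/t/k/s/f). No change.
Rule 3: Final Devoicing: word-final voiced obstruent 'g' becomes voiceless 'k'. 'dumsug' -> 'dumsuk'
Final form: 'dumsuk'

dumsuk


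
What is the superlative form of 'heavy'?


Apply superlative formation (consonant + y: change y to i, add -est): 'heavy' -> 'heaviest'.

heaviest


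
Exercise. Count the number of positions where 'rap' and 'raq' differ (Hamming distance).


Alignment:
Position 1: 'r' vs 'r' = match
Position 2: 'a' vs 'a' = match
Position 3: 'p' vs 'q' = DIFFER
Total differences: 1

1


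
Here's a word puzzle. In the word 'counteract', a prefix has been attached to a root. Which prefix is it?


The word 'counteract' = 'counter' (prefix) + 'act' (root). The prefix is 'counter'.

counter


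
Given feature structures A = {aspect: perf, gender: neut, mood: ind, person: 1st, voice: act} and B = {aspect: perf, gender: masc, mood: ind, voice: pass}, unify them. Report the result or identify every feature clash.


Compare features:
aspect: A=perf vs B=perf -> unified: perf
gender: A=neut vs B=masc -> CLASH
mood: A=ind vs B=ind -> unified: ind
person: A=1st vs B=_ -> unified: 1st
voice: A=act vs B=pass -> CLASH
Clashes detected on features 'gender' (neut vs masc) and 'voice' (act vs pass); unification fails.

CLASH on 'gender' (neut vs masc) and 'voice' (act vs pass)


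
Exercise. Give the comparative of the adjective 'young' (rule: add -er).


Apply comparative formation (add -er): 'young' -> 'younger'.

younger


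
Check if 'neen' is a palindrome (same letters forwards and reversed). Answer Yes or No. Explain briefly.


Forward: 'neen'
Reversed: 'neen'
They are identical.

Yes


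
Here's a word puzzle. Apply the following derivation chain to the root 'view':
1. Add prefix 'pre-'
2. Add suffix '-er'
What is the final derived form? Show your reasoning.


Step 1: Add prefix 'pre-' to 'view' = 'preview'
Step 2: Add suffix '-er' to 'preview' = 'previewer'

previewer


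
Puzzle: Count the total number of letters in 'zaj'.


Spell out 'zaj' and number each letter: z(1), a(2), j(3). Total: 3 letters.

3


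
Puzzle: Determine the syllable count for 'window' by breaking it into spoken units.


Break 'window' into syllables: win-dow -> win | dow = 2 syllables

2 syllables


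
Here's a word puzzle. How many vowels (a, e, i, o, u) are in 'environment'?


Vowels in 'environment': e, i, o, e = 4 vowels.

4


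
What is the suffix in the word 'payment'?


The word 'payment' = 'pay' (root) + '-ment' (suffix). The suffix is '-ment'.

ment


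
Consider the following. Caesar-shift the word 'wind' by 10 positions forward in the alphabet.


Shift each letter by 10: w -> g, i -> s, n -> x, d -> n. Result: 'gsxn'.

gsxn


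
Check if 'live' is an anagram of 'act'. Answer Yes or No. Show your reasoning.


Sorted letters of 'live': 'eilv'
Sorted letters of 'act': 'act'
They do not match.

No


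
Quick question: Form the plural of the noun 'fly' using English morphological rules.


Apply rule: Change -y to -ies (consonant + y). 'fly' becomes 'flies'.

flies


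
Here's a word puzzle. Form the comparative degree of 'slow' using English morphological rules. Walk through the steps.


Apply comparative formation (add -er): 'slow' -> 'slower'.

slower


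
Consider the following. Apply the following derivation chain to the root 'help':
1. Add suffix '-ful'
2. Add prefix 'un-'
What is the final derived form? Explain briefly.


Step 1: Add suffix '-ful' to 'help' = 'helpful'
Step 2: Add prefix 'un-' to 'helpful' = 'unhelpful'

unhelpful


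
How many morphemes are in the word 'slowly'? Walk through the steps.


Decomposition: slow (root) + -ly (suffix) = 2 morpheme(s)

2 morphemes


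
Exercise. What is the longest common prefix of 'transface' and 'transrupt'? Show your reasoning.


Compare from the start: 5 characters match: 'trans'. Mismatch at position 6: 'f' vs 'r'.

trans


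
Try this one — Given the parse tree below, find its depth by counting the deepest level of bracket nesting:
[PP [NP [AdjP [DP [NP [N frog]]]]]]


Count bracket nesting levels:
'[' at pos 0: depth = 1
'[' at pos 4: depth = 2
'[' at pos 8: depth = 3
'[' at pos 14: depth = 4
'[' at pos 18: depth = 5
'[' at pos 22: depth = 6
Maximum depth reached: 6

6


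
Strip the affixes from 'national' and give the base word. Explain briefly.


Remove suffix '-al' from 'national' to get root 'nation'.

nation


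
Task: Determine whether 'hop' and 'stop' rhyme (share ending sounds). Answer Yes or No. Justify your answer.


Rime (stressed vowel + following sounds) of 'hop': -op = /ɒp/
Rime of 'stop': -op = /ɒp/
/ɒp/ and /ɒp/ are the same ending sound, so the words rhyme.

Yes


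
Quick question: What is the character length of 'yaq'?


Spell out 'yaq' and number each letter: y(1), a(2), q(3). Total: 3 letters.

3


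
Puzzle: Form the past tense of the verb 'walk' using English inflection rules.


Apply rule: Add -ed. 'walk' becomes 'walked'.

walked


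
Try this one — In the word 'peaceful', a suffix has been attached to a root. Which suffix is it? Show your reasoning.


The word 'peaceful' = 'peace' (root) + '-ful' (suffix). The suffix is '-ful'.

ful


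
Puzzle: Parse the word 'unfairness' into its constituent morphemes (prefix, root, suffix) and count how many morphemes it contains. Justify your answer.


Step 1: Identify prefix: 'un' (meaning: not/reverse)
Step 2: Identify root: 'fair'
Step 3: Identify suffix(es): 'ness'
Decomposition: un- (prefix: not/reverse) + fair (root) + -ness (suffix: state of)
Total morphemes: 3

3 morphemes (un- (prefix: not/reverse) + fair (root) + -ness (suffix: state of))


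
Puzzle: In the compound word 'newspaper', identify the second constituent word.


Split 'newspaper' into 'news' + 'paper'. The second part is 'paper'.

paper


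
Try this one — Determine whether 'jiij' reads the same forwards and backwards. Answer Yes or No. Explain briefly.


Forward: 'jiij'
Reversed: 'jiij'
They are identical.

Yes


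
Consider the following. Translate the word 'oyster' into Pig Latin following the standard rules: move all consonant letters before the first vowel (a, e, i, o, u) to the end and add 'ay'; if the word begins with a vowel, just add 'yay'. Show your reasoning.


'oyster' starts with a vowel, so add 'yay': 'oysteryay'.

oysteryay


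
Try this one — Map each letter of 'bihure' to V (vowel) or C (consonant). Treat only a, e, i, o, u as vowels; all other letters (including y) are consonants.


Letter mapping: b = C, i = V, h = C, u = V, r = C, e = V.

CVCVCV


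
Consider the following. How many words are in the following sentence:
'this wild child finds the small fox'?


Split into words: this | wild | child | finds | the | small | fox = 7 words.

7


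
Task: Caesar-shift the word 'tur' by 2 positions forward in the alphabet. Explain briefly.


Shift each letter by 2: t -> v, u -> w, r -> t. Result: 'vwt'.

vwt


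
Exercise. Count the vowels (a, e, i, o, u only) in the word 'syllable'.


Vowels in 'syllable': a, e = 2 vowels.

2


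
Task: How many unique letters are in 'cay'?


Unique letters in 'cay': {a, c, y} = 3 distinct letters.

3


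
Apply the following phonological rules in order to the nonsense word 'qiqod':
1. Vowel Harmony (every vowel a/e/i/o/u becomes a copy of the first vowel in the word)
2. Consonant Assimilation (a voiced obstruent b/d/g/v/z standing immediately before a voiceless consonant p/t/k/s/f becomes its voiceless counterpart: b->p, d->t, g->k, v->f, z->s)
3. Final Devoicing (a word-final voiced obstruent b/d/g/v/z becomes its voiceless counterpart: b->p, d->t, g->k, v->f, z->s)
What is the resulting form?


Starting form: 'qiqod'
Rule 1: Vowel Harmony: all vowels become 'i' (matching first vowel). 'qiqod' -> 'qiqid'
Rule 2: Consonant Assimilation: no voiced obstruent (b/d/g/v/z) stands immediately before a voiceless consonant (p/t/k/s/f). No change.
Rule 3: Final Devoicing: word-final voiced obstruent 'd' becomes voiceless 't'. 'qiqid' -> 'qiqit'
Final form: 'qiqit'

qiqit


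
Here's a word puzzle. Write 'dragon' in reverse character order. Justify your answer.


Reverse 'dragon' character by character: 'nogard'.

nogard


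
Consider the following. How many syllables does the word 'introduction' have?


Break 'introduction' into syllables: in-tro-duc-tion -> in | tro | duc | tion = 4 syllables

4 syllables


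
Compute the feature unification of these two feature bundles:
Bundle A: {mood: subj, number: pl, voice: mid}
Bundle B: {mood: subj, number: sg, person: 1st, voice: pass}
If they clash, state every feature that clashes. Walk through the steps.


Compare features:
mood: A=subj vs B=subj -> unified: subj
number: A=pl vs B=sg -> CLASH
person: A=_ vs B=1st -> unified: 1st
voice: A=mid vs B=pass -> CLASH
Clashes detected on features 'number' (pl vs sg) and 'voice' (mid vs pass); unification fails.

CLASH on 'number' (pl vs sg) and 'voice' (mid vs pass)


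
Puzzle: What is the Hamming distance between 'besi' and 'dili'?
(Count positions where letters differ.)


Alignment:
Position 1: 'b' vs 'd' = DIFFER
Position 2: 'e' vs 'i' = DIFFER
Position 3: 's' vs 'l' = DIFFER
Position 4: 'i' vs 'i' = match
Total differences: 3

3


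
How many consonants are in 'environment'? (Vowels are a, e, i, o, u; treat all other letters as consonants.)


Consonants in 'environment': n, v, r, n, m, n, t = 7 consonants.

7


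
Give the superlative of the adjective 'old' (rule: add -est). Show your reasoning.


Apply superlative formation (add -est): 'old' -> 'oldest'.

oldest
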